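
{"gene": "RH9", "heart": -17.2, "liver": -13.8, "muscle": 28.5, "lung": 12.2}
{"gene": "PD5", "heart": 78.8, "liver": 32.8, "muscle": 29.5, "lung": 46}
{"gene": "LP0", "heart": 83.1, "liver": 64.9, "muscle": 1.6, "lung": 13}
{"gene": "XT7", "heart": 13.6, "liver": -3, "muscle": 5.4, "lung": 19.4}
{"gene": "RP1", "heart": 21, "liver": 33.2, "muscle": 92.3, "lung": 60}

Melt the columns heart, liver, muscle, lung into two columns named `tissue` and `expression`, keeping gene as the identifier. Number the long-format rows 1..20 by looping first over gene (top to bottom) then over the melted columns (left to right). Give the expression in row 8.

46

20 rows total (5 × 4). Row 8: index ⌊(8-1)/4⌋ = 1 into gene → PD5; (8-1) mod 4 = 3 into the melted columns → lung.
So row 8 is (PD5, lung, 46); expression = 46.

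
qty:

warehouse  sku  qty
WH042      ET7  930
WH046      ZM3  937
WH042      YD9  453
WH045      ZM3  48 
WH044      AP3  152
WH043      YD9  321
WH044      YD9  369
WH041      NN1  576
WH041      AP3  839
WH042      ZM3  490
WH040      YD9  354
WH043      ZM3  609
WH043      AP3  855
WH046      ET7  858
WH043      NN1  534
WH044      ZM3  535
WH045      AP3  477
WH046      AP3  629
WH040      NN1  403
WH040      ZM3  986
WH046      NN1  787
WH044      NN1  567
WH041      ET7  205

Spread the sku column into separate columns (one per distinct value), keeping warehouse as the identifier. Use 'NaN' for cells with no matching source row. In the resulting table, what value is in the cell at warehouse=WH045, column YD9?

NaN

No long-format row has warehouse=WH045 and sku=YD9, so the cell is NaN.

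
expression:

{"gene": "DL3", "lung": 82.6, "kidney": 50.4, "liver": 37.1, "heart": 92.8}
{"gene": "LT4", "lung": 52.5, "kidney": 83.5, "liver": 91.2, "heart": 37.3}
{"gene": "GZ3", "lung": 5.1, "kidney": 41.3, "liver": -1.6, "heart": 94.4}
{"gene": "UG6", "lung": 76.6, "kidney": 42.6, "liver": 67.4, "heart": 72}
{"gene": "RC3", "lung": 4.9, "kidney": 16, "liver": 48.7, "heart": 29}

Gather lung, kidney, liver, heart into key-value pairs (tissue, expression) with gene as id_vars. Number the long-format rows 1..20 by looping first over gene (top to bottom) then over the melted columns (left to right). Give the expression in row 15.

67.4

20 rows total (5 × 4). Row 15: index ⌊(15-1)/4⌋ = 3 into gene → UG6; (15-1) mod 4 = 2 into the melted columns → liver.
So row 15 is (UG6, liver, 67.4); expression = 67.4.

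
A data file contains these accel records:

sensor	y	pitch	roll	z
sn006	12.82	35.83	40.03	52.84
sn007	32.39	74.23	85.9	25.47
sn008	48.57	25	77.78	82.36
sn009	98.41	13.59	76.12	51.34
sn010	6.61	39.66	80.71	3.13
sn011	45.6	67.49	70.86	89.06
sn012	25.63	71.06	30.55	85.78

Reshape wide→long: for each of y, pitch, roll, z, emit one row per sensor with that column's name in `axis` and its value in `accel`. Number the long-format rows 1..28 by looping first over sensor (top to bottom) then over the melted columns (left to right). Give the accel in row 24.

28 rows total (7 × 4). Row 24: index ⌊(24-1)/4⌋ = 5 into sensor → sn011; (24-1) mod 4 = 3 into the melted columns → z.
So row 24 is (sn011, z, 89.06); accel = 89.06.

89.06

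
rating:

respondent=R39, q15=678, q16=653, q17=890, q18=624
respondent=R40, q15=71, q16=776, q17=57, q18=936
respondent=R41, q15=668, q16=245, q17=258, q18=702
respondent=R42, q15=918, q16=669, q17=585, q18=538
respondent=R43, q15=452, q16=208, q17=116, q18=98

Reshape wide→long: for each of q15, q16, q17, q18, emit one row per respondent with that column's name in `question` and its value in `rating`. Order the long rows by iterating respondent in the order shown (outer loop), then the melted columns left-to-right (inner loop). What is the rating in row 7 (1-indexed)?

20 rows total (5 × 4). Row 7: index ⌊(7-1)/4⌋ = 1 into respondent → R40; (7-1) mod 4 = 2 into the melted columns → q17.
So row 7 is (R40, q17, 57); rating = 57.

57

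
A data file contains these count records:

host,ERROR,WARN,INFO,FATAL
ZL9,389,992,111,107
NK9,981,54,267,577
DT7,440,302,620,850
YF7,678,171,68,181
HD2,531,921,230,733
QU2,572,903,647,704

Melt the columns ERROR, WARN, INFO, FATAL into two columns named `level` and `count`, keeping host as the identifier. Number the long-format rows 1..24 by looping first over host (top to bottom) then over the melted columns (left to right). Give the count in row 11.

620

24 rows total (6 × 4). Row 11: index ⌊(11-1)/4⌋ = 2 into host → DT7; (11-1) mod 4 = 2 into the melted columns → INFO.
So row 11 is (DT7, INFO, 620); count = 620.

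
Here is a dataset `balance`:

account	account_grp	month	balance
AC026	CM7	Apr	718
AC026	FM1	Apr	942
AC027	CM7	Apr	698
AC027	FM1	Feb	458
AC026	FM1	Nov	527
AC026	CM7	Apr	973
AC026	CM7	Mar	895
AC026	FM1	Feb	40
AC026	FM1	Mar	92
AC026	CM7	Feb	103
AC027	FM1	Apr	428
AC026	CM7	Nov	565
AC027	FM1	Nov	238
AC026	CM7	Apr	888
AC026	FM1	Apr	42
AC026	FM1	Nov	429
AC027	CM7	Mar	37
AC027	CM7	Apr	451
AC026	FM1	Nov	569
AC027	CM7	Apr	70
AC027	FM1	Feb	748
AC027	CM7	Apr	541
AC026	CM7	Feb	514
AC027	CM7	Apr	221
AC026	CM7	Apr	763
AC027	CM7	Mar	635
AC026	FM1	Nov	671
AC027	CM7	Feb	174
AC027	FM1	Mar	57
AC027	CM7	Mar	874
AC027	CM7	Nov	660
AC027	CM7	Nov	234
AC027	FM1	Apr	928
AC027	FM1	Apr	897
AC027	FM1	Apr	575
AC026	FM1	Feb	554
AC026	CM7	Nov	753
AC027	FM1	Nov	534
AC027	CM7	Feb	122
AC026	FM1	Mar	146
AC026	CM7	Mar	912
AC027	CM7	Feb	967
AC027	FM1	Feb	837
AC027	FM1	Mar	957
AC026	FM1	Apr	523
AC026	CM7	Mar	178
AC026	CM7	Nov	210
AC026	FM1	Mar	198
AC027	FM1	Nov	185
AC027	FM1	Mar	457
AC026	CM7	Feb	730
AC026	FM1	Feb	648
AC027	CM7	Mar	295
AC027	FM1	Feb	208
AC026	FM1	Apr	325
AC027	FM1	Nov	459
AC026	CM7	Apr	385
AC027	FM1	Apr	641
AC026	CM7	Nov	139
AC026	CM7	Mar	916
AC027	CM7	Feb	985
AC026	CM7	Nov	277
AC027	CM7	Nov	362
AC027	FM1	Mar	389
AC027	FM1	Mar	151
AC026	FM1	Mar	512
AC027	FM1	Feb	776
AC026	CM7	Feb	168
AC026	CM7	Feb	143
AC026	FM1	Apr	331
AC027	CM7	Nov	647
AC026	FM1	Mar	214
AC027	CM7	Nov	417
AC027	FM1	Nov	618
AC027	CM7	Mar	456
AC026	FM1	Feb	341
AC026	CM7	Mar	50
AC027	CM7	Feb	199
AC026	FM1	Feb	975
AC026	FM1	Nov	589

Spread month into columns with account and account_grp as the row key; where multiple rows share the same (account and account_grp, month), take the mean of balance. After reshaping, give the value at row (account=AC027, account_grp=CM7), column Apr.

396.20

Rows with account=AC027, account_grp=CM7 and month=Apr: balance values are 698, 451, 70, 541, 221.
(698 + 451 + 70 + 541 + 221) / 5 = 396.20.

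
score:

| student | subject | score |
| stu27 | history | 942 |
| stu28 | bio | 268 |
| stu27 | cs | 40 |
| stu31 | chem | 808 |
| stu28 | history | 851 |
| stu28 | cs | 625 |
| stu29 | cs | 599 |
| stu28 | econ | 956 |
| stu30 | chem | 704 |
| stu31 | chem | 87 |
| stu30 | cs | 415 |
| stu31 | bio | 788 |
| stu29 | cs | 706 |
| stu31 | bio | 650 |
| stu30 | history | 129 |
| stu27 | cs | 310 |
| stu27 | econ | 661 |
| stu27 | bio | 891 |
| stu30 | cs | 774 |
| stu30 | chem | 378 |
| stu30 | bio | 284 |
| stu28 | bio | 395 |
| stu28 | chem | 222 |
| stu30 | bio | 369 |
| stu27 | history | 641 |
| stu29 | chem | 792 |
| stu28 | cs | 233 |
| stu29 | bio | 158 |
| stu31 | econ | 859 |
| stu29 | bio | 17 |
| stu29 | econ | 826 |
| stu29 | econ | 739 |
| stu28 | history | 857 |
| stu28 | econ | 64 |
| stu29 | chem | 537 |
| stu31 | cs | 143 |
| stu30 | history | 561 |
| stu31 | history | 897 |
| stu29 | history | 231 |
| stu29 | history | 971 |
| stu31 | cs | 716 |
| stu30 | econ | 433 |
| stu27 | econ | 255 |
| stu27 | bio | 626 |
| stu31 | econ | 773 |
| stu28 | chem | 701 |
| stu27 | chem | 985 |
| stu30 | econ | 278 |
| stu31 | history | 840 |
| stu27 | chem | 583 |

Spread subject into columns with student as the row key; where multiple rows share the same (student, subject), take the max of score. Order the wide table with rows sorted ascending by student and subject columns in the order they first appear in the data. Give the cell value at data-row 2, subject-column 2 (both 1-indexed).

With rows sorted ascending by student, row 2 is student=stu28. subject columns in first-appearance order: history, bio, cs, chem, econ; column 2 is bio.
Long rows with student=stu28, subject=bio: max(268, 395) = 395.

395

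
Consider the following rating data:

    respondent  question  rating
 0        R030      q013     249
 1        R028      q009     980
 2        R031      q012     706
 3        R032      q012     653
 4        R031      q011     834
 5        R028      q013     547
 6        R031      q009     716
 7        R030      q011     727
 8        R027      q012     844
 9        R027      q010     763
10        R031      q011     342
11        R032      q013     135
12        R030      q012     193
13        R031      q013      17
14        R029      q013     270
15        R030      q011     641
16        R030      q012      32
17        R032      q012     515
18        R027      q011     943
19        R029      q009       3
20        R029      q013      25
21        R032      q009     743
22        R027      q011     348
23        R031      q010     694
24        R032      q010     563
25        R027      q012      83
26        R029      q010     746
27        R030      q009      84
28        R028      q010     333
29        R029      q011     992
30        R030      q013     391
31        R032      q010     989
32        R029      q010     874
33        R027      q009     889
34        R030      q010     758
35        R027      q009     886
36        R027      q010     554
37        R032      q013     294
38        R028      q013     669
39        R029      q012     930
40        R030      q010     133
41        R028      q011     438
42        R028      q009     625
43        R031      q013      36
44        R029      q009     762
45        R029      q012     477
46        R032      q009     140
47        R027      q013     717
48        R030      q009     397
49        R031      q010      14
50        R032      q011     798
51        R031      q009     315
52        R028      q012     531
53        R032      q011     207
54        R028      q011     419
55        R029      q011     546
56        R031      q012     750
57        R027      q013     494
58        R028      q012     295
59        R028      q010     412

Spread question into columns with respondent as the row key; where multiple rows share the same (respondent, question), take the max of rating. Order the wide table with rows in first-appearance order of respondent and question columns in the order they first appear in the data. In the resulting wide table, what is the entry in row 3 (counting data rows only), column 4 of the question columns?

834

With rows in first-appearance order of respondent, row 3 is respondent=R031. question columns in first-appearance order: q013, q009, q012, q011, q010; column 4 is q011.
Long rows with respondent=R031, question=q011: max(834, 342) = 834.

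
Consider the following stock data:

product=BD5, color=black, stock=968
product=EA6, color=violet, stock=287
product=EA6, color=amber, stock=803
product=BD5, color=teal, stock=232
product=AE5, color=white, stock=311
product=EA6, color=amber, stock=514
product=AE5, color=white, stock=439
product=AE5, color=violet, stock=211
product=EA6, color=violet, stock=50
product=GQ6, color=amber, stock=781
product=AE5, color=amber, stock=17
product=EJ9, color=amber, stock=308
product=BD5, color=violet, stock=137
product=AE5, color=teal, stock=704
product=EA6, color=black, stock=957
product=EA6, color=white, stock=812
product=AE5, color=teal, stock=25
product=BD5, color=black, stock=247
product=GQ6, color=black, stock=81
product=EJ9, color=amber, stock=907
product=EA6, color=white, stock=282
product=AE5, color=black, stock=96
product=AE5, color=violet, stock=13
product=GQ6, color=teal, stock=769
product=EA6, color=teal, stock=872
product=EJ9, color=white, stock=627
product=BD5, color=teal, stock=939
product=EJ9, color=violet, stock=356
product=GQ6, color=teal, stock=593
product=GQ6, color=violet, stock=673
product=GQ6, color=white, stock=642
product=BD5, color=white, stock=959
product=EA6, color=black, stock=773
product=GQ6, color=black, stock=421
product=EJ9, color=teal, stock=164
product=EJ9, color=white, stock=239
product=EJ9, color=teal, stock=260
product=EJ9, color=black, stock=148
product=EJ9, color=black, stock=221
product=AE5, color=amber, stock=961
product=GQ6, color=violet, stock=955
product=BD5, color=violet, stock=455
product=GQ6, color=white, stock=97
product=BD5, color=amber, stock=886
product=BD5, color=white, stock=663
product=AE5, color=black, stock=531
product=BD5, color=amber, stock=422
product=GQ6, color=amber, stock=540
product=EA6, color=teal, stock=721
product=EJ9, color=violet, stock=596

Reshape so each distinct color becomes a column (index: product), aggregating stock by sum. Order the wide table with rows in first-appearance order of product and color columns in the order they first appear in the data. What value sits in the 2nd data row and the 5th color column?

With rows in first-appearance order of product, row 2 is product=EA6. color columns in first-appearance order: black, violet, amber, teal, white; column 5 is white.
Long rows with product=EA6, color=white: 812 + 282 = 1094.

1094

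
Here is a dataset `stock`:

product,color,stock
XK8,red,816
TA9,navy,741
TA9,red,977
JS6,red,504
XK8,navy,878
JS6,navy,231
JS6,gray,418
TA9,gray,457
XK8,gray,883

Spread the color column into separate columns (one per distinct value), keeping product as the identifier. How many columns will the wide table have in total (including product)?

4

1 column for product plus 3 distinct color values → 4 columns.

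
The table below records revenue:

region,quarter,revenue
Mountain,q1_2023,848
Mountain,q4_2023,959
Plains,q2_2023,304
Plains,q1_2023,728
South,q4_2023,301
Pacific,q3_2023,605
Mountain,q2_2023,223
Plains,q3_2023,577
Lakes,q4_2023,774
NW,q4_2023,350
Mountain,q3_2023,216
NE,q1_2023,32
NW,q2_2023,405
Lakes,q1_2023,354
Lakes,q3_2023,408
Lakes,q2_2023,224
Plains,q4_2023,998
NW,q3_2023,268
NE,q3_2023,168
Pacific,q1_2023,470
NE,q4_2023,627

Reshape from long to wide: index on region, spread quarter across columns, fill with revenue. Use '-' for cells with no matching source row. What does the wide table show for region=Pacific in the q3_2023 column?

605

The long row with region=Pacific, quarter=q3_2023 has revenue=605.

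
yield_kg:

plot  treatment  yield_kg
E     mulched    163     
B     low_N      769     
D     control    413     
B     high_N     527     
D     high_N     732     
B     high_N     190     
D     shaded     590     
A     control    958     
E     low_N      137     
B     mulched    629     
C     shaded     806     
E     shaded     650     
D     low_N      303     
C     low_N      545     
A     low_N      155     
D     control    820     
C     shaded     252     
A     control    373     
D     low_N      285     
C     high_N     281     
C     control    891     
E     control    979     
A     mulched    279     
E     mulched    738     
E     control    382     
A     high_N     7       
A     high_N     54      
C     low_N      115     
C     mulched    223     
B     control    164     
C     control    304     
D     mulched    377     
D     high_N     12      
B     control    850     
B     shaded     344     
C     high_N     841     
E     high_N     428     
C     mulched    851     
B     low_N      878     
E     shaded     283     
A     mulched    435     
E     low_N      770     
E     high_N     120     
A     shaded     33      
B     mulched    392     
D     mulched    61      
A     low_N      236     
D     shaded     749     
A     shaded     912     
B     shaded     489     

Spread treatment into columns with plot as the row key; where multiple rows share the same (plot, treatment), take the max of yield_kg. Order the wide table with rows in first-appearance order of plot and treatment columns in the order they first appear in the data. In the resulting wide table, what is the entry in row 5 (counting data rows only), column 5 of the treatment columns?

806

With rows in first-appearance order of plot, row 5 is plot=C. treatment columns in first-appearance order: mulched, low_N, control, high_N, shaded; column 5 is shaded.
Long rows with plot=C, treatment=shaded: max(806, 252) = 806.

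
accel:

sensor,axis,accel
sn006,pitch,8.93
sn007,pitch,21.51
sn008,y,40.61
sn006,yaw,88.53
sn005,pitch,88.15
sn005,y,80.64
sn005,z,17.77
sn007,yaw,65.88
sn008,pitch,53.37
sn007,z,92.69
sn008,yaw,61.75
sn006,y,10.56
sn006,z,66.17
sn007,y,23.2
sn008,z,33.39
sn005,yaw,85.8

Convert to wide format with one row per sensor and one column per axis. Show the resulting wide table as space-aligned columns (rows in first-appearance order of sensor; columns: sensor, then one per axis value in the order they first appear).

Columns: sensor plus the 4 distinct axis values (pitch, y, yaw, z).
For example, row sn006 column pitch takes accel=8.93 from the long row (sn006, pitch).

sensor  pitch  y      yaw    z    
sn006   8.93   10.56  88.53  66.17
sn007   21.51  23.2   65.88  92.69
sn008   53.37  40.61  61.75  33.39
sn005   88.15  80.64  85.8   17.77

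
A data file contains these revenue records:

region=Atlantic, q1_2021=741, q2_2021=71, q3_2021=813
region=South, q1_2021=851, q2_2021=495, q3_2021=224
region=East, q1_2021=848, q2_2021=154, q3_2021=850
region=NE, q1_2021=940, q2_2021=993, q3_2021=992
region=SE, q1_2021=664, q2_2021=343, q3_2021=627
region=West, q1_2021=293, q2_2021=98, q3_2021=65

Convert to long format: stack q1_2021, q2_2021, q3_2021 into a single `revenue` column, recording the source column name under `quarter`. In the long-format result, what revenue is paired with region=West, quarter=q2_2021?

98

Unpivoting turns each (region, wide-column) pair into one long row.
The wide cell at row West, column q2_2021 holds 98, so the long row (West, q2_2021) has revenue=98.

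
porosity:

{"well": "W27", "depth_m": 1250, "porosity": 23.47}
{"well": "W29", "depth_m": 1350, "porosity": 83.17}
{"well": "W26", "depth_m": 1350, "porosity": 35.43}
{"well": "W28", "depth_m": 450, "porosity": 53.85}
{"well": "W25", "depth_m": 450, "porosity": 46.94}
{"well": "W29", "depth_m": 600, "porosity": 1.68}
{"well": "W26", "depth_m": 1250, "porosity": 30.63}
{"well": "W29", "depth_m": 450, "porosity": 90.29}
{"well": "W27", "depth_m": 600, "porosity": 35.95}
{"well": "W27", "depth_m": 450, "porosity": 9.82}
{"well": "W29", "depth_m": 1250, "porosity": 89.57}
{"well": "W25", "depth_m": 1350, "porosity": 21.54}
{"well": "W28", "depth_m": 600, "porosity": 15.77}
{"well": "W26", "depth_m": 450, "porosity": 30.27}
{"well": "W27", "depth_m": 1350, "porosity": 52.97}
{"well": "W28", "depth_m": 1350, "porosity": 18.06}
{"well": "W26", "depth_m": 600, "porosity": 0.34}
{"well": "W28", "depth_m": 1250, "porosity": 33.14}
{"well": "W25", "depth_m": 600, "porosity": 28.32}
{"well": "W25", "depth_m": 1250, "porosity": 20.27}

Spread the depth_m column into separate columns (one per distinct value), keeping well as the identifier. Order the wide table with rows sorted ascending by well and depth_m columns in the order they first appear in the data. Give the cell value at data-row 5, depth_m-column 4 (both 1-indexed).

1.68

With rows sorted ascending by well, row 5 is well=W29. depth_m columns in first-appearance order: 1250, 1350, 450, 600; column 4 is 600.
Long rows with well=W29, depth_m=600: porosity = 1.68.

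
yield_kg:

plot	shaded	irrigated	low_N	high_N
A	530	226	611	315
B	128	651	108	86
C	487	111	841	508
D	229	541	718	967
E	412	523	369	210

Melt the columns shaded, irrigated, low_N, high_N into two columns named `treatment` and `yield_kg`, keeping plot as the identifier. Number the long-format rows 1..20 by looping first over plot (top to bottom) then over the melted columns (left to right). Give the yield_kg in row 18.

523

20 rows total (5 × 4). Row 18: index ⌊(18-1)/4⌋ = 4 into plot → E; (18-1) mod 4 = 1 into the melted columns → irrigated.
So row 18 is (E, irrigated, 523); yield_kg = 523.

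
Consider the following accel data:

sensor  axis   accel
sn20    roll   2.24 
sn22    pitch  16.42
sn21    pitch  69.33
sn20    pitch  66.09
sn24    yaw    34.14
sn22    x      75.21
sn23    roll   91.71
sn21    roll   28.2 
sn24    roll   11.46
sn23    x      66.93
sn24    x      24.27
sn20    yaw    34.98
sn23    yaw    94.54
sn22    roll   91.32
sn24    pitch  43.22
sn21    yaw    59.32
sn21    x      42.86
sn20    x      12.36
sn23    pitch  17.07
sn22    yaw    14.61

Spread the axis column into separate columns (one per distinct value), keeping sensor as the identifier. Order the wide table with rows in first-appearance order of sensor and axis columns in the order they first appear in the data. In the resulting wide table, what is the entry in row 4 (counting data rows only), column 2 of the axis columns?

43.22

With rows in first-appearance order of sensor, row 4 is sensor=sn24. axis columns in first-appearance order: roll, pitch, yaw, x; column 2 is pitch.
Long rows with sensor=sn24, axis=pitch: accel = 43.22.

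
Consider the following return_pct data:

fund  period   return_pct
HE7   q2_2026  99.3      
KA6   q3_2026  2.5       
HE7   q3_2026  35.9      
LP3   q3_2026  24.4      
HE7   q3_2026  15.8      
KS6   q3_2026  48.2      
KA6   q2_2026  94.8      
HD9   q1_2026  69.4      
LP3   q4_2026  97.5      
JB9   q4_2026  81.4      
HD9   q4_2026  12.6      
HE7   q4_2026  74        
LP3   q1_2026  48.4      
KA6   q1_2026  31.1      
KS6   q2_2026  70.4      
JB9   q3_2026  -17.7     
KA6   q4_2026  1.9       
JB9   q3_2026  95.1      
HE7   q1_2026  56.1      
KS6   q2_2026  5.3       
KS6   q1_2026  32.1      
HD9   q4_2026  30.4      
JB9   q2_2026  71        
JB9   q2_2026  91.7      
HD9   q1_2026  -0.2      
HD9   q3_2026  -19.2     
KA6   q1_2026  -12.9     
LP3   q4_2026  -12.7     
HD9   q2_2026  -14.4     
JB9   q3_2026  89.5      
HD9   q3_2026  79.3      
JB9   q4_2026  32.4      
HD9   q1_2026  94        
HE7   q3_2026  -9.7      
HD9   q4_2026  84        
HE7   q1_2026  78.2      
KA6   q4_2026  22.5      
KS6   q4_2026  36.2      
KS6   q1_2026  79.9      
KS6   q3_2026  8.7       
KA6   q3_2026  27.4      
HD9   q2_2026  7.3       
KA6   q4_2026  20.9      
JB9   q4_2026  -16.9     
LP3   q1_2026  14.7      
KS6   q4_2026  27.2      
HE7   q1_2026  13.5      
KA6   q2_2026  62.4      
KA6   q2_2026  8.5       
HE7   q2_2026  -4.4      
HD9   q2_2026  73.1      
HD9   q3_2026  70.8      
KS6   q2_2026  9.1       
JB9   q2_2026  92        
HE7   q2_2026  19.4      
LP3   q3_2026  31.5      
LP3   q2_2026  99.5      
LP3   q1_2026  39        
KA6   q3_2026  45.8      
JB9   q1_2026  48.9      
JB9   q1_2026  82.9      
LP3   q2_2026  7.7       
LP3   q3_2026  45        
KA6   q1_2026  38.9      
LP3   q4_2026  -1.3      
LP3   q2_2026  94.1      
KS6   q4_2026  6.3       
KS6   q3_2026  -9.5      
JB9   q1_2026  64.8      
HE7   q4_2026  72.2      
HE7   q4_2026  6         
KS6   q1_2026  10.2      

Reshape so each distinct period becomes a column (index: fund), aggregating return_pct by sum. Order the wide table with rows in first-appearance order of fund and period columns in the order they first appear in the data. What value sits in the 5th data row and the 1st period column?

With rows in first-appearance order of fund, row 5 is fund=HD9. period columns in first-appearance order: q2_2026, q3_2026, q1_2026, q4_2026; column 1 is q2_2026.
Long rows with fund=HD9, period=q2_2026: -14.4 + 7.3 + 73.1 = 66.

66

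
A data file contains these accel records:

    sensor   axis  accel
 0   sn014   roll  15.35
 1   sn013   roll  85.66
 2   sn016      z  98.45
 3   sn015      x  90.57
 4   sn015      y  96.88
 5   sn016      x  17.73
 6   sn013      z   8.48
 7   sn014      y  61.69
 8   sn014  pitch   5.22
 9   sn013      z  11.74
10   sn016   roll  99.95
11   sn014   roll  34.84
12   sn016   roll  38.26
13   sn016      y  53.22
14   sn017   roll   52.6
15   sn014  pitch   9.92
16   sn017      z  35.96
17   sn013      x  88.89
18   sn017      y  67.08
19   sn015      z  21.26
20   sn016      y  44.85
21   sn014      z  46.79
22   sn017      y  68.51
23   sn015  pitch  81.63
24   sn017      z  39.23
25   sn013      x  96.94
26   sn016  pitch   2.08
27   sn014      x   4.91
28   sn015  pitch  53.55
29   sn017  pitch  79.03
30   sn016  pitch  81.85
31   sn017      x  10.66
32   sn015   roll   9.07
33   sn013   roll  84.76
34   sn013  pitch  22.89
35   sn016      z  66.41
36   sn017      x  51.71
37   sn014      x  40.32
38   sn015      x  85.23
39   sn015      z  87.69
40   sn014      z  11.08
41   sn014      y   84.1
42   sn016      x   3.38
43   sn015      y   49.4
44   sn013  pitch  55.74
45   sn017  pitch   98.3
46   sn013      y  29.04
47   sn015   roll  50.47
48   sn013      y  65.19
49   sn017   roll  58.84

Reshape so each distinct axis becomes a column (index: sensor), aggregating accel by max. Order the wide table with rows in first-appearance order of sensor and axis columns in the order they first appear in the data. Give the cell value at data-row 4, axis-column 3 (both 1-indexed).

With rows in first-appearance order of sensor, row 4 is sensor=sn015. axis columns in first-appearance order: roll, z, x, y, pitch; column 3 is x.
Long rows with sensor=sn015, axis=x: max(90.57, 85.23) = 90.57.

90.57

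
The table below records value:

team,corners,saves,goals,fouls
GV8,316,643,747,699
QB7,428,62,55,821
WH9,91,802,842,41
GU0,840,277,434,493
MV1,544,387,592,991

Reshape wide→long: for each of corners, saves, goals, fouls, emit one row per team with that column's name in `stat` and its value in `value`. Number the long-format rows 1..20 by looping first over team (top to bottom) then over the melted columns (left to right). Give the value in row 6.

62

20 rows total (5 × 4). Row 6: index ⌊(6-1)/4⌋ = 1 into team → QB7; (6-1) mod 4 = 1 into the melted columns → saves.
So row 6 is (QB7, saves, 62); value = 62.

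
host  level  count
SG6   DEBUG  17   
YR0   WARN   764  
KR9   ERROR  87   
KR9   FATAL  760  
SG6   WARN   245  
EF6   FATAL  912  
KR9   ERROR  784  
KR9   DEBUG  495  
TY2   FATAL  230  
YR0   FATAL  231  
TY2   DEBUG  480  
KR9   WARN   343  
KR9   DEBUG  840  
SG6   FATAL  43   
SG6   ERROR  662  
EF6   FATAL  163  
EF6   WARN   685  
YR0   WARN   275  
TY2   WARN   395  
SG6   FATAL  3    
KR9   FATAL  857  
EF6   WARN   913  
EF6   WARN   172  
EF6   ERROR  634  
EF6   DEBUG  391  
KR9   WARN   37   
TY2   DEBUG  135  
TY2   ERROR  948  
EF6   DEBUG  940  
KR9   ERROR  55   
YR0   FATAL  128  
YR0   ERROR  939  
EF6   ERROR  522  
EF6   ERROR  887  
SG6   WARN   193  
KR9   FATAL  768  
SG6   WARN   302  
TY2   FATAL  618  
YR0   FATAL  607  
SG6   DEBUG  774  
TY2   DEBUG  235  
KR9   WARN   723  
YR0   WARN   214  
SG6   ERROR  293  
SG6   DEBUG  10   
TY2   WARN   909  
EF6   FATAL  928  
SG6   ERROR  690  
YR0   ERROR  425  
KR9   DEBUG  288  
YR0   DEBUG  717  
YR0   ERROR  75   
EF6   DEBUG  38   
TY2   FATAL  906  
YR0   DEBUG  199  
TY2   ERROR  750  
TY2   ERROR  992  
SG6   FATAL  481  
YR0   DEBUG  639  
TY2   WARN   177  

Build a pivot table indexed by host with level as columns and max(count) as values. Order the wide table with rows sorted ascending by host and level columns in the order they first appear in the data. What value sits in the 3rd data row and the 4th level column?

With rows sorted ascending by host, row 3 is host=SG6. level columns in first-appearance order: DEBUG, WARN, ERROR, FATAL; column 4 is FATAL.
Long rows with host=SG6, level=FATAL: max(43, 3, 481) = 481.

481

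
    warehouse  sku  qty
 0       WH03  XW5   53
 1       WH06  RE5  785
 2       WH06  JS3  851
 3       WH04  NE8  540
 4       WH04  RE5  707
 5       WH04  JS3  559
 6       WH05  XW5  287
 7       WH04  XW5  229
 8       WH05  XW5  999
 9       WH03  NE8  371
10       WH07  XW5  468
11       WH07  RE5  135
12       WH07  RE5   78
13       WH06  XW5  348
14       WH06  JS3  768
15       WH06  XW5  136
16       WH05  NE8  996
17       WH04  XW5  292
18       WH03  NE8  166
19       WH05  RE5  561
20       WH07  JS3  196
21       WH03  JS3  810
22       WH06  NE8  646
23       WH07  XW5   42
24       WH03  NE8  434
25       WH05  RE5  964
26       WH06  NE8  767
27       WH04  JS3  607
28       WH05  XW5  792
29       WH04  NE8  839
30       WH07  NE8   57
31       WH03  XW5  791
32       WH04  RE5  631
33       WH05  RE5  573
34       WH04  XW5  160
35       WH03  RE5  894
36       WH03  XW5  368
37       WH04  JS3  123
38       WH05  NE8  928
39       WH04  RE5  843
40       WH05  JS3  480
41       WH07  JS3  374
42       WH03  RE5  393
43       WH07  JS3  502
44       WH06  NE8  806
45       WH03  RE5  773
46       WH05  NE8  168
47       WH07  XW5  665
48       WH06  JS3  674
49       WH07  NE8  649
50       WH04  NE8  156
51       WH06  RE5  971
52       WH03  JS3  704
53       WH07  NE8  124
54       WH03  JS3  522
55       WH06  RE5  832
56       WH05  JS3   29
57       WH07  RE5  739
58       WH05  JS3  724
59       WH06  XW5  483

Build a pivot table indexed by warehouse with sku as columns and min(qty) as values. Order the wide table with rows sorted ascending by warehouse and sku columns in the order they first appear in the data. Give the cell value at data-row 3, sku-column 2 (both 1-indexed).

With rows sorted ascending by warehouse, row 3 is warehouse=WH05. sku columns in first-appearance order: XW5, RE5, JS3, NE8; column 2 is RE5.
Long rows with warehouse=WH05, sku=RE5: min(561, 964, 573) = 561.

561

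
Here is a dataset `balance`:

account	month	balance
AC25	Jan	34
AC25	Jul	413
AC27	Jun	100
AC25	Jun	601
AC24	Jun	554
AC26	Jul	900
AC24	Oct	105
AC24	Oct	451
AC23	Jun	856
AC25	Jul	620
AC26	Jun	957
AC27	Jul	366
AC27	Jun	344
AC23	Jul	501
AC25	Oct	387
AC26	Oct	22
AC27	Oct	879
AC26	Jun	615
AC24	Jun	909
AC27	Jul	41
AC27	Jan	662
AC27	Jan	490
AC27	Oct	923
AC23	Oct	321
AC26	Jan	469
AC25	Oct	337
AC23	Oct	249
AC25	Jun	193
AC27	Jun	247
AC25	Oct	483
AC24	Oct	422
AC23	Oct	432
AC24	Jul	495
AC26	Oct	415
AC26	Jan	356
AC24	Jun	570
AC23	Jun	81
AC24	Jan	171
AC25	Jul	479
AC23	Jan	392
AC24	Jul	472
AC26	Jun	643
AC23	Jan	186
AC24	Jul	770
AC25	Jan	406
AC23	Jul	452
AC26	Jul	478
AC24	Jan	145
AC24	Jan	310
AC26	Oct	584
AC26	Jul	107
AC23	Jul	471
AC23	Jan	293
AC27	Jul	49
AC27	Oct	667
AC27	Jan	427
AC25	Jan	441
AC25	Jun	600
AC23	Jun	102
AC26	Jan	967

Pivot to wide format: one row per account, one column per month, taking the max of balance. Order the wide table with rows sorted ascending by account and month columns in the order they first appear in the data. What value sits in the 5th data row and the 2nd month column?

With rows sorted ascending by account, row 5 is account=AC27. month columns in first-appearance order: Jan, Jul, Jun, Oct; column 2 is Jul.
Long rows with account=AC27, month=Jul: max(366, 41, 49) = 366.

366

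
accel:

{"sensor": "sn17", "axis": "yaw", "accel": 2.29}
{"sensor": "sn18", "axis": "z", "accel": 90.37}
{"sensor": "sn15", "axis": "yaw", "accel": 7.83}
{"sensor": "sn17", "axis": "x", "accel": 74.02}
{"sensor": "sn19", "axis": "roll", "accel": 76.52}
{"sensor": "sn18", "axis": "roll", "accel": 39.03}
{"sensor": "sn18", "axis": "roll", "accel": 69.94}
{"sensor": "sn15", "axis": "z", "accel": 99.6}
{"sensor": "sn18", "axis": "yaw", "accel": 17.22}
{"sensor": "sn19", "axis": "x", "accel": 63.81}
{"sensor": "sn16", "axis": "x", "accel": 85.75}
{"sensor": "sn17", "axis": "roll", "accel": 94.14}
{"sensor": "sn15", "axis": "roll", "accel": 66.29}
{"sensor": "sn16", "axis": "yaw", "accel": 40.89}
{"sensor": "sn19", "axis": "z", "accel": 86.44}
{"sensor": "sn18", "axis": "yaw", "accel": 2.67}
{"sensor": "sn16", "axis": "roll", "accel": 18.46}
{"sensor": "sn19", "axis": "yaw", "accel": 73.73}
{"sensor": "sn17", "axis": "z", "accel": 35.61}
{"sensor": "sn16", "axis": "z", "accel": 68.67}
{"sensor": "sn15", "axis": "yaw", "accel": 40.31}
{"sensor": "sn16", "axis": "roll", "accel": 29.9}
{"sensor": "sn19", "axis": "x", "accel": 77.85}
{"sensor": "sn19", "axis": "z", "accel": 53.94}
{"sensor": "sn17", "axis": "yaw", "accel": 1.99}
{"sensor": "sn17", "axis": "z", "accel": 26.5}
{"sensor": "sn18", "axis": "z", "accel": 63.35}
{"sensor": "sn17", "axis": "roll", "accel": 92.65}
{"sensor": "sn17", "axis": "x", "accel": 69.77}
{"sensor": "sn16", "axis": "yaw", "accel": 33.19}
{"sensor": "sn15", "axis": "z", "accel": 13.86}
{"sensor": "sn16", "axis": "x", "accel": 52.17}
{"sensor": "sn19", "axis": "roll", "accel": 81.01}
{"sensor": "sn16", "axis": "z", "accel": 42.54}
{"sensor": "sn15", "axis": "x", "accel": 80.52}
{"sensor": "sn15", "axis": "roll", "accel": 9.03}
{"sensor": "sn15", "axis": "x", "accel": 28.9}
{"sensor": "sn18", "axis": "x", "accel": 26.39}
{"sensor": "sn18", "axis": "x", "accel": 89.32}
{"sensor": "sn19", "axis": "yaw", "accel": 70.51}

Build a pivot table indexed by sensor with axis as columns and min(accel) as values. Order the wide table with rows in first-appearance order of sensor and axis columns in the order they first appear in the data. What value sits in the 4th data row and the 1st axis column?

With rows in first-appearance order of sensor, row 4 is sensor=sn19. axis columns in first-appearance order: yaw, z, x, roll; column 1 is yaw.
Long rows with sensor=sn19, axis=yaw: min(73.73, 70.51) = 70.51.

70.51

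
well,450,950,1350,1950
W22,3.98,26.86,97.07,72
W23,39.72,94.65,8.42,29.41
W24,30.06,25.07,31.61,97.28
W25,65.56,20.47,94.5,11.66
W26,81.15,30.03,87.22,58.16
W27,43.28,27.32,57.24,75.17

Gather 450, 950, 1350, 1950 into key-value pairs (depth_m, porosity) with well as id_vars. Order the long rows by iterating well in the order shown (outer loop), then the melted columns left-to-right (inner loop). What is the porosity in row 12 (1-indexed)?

97.28

24 rows total (6 × 4). Row 12: index ⌊(12-1)/4⌋ = 2 into well → W24; (12-1) mod 4 = 3 into the melted columns → 1950.
So row 12 is (W24, 1950, 97.28); porosity = 97.28.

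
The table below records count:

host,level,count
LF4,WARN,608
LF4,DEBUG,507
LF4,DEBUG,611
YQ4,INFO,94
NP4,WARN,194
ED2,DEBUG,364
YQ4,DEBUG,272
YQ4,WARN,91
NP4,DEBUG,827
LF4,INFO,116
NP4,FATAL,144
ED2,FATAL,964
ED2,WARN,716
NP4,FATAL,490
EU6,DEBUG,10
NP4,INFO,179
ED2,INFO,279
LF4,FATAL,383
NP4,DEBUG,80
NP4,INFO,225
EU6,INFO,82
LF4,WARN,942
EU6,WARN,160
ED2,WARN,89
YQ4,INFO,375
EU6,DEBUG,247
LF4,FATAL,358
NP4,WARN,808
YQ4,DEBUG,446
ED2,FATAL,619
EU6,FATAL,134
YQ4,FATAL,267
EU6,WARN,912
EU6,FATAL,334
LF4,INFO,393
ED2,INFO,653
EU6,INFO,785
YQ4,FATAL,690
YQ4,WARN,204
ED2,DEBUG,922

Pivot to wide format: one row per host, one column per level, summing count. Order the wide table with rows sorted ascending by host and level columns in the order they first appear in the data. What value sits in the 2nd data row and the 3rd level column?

867

With rows sorted ascending by host, row 2 is host=EU6. level columns in first-appearance order: WARN, DEBUG, INFO, FATAL; column 3 is INFO.
Long rows with host=EU6, level=INFO: 82 + 785 = 867.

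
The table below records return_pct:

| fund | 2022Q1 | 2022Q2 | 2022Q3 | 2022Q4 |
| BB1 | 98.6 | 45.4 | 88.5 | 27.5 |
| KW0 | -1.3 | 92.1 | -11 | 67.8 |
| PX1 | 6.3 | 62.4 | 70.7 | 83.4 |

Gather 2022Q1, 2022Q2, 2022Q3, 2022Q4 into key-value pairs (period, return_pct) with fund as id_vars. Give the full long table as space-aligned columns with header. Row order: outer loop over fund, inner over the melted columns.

fund  period  return_pct
BB1   2022Q1  98.6      
BB1   2022Q2  45.4      
BB1   2022Q3  88.5      
BB1   2022Q4  27.5      
KW0   2022Q1  -1.3      
KW0   2022Q2  92.1      
KW0   2022Q3  -11       
KW0   2022Q4  67.8      
PX1   2022Q1  6.3       
PX1   2022Q2  62.4      
PX1   2022Q3  70.7      
PX1   2022Q4  83.4      

Each (fund, column) pair becomes one row: 3 × 4 = 12 rows.
For example, (BB1, 2022Q1) → return_pct=98.6.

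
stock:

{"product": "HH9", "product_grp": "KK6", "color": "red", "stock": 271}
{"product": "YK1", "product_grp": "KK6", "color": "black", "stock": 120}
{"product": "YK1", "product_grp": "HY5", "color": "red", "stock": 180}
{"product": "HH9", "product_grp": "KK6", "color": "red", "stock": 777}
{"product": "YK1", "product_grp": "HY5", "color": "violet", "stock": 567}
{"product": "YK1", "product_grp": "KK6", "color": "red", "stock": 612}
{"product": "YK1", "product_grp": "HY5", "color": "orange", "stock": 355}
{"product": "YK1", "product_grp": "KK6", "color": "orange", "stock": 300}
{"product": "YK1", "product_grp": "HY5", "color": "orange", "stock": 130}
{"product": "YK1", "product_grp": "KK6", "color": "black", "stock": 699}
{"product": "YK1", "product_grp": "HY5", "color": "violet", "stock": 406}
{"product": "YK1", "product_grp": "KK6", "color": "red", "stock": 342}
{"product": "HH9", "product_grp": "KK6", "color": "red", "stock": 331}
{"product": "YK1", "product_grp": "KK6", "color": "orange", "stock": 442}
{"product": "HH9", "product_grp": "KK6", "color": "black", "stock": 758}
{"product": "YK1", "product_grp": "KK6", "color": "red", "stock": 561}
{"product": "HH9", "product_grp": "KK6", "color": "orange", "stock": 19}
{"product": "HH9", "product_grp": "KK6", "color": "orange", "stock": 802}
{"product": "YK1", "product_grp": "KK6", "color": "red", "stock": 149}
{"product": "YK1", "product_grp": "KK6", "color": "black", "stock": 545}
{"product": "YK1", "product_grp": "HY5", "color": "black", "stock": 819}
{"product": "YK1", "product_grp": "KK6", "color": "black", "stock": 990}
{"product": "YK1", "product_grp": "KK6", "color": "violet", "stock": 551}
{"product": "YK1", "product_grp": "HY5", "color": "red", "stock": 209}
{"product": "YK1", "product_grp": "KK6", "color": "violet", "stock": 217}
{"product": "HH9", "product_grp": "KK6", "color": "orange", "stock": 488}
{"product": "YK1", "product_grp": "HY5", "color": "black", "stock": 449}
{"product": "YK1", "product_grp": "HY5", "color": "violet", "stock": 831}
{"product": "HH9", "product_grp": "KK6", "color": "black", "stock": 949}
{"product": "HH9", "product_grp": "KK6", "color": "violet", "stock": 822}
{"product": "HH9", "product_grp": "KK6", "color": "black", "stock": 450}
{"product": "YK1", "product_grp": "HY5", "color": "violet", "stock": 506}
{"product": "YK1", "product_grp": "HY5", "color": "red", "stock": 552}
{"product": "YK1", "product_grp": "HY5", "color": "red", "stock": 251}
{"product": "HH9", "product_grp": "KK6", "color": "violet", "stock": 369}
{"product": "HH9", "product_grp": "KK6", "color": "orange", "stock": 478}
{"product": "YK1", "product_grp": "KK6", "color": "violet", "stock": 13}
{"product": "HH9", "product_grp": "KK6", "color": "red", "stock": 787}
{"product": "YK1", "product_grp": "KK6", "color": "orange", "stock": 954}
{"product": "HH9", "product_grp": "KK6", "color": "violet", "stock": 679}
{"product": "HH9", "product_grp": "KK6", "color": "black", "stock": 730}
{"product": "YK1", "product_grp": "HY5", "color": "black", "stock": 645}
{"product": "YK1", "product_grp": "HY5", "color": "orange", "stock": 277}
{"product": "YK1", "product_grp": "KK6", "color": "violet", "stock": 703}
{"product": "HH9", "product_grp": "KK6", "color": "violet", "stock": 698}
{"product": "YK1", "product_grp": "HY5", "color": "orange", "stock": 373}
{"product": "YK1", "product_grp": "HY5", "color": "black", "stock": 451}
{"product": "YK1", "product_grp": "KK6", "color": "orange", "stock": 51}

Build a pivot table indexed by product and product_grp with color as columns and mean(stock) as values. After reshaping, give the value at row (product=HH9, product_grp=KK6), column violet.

Rows with product=HH9, product_grp=KK6 and color=violet: stock values are 822, 369, 679, 698.
(822 + 369 + 679 + 698) / 4 = 642.

642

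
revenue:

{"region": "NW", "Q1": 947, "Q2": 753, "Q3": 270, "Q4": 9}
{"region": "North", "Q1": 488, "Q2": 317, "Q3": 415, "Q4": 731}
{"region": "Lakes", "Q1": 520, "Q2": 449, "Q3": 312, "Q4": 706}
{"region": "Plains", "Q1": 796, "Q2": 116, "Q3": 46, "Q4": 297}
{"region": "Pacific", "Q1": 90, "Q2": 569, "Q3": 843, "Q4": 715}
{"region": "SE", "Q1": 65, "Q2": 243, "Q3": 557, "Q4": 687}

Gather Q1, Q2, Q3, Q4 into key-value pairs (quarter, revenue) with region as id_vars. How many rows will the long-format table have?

24

6 region values × 4 melted columns = 24 rows.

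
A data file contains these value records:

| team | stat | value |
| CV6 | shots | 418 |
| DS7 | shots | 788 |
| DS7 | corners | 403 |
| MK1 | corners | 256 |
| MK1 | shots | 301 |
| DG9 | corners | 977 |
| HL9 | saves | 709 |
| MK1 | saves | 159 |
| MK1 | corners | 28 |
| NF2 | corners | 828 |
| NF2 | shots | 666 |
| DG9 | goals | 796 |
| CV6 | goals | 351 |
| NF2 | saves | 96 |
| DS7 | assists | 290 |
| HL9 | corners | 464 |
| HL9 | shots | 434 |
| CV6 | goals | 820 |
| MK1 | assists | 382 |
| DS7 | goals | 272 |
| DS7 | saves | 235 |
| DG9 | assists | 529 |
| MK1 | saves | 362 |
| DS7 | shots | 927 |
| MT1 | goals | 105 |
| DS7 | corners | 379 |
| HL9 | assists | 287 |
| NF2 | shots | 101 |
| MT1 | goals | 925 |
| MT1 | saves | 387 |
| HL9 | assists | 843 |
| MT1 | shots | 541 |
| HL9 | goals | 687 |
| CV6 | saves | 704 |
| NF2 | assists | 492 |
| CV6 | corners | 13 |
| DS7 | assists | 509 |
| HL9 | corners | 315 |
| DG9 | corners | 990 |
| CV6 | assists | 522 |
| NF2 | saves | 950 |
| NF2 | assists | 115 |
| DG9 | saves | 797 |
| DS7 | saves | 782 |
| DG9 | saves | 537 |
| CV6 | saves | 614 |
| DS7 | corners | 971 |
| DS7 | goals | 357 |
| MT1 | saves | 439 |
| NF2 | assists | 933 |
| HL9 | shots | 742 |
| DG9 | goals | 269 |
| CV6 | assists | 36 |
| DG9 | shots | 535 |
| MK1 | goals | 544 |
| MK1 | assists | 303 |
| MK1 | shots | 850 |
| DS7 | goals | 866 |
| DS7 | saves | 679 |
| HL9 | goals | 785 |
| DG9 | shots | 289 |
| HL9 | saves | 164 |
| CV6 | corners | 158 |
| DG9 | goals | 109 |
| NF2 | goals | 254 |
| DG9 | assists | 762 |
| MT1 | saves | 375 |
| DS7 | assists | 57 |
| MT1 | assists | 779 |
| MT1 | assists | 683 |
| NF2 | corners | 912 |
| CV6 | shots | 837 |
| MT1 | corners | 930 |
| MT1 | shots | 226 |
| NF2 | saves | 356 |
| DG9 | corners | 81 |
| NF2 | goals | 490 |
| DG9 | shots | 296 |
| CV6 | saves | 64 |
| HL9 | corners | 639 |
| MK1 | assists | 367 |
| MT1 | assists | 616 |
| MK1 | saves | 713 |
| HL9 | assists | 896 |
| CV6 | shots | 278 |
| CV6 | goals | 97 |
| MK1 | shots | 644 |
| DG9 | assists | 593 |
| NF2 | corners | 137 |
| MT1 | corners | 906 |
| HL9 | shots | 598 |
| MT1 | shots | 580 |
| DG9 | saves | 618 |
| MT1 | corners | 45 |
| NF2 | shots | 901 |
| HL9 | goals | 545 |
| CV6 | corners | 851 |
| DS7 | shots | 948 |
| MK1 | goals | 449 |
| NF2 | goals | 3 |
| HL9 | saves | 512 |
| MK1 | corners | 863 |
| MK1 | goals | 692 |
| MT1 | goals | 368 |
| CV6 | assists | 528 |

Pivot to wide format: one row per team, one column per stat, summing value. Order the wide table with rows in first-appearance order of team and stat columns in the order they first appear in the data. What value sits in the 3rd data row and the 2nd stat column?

With rows in first-appearance order of team, row 3 is team=MK1. stat columns in first-appearance order: shots, corners, saves, goals, assists; column 2 is corners.
Long rows with team=MK1, stat=corners: 256 + 28 + 863 = 1147.

1147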